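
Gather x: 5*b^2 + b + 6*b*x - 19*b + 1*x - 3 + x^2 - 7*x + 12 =5*b^2 - 18*b + x^2 + x*(6*b - 6) + 9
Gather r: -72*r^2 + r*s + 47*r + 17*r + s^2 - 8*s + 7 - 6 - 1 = -72*r^2 + r*(s + 64) + s^2 - 8*s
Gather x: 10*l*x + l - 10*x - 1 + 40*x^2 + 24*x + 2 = l + 40*x^2 + x*(10*l + 14) + 1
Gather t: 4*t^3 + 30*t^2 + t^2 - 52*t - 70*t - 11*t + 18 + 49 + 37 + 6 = 4*t^3 + 31*t^2 - 133*t + 110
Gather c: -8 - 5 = -13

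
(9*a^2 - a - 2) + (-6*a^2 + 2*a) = 3*a^2 + a - 2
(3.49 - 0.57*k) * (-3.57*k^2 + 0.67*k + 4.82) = 2.0349*k^3 - 12.8412*k^2 - 0.4091*k + 16.8218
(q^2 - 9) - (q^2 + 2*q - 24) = 15 - 2*q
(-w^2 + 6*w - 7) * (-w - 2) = w^3 - 4*w^2 - 5*w + 14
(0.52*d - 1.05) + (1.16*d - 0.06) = 1.68*d - 1.11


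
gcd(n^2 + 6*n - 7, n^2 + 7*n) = n + 7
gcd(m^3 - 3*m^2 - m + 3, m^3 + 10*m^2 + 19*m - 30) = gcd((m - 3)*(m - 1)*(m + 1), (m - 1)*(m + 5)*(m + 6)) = m - 1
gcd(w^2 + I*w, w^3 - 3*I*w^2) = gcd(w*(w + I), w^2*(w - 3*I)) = w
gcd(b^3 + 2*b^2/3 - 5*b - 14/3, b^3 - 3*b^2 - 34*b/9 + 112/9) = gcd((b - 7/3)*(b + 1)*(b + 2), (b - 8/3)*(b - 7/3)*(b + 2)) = b^2 - b/3 - 14/3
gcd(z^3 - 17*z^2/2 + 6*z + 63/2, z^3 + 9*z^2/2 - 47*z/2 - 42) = z + 3/2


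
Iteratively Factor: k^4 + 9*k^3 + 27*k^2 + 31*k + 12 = (k + 1)*(k^3 + 8*k^2 + 19*k + 12) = (k + 1)*(k + 3)*(k^2 + 5*k + 4) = (k + 1)^2*(k + 3)*(k + 4)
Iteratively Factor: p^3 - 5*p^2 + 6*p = (p)*(p^2 - 5*p + 6) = p*(p - 2)*(p - 3)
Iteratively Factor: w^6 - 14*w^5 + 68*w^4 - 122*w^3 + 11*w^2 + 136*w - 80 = (w - 1)*(w^5 - 13*w^4 + 55*w^3 - 67*w^2 - 56*w + 80) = (w - 4)*(w - 1)*(w^4 - 9*w^3 + 19*w^2 + 9*w - 20) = (w - 4)^2*(w - 1)*(w^3 - 5*w^2 - w + 5) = (w - 4)^2*(w - 1)^2*(w^2 - 4*w - 5) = (w - 4)^2*(w - 1)^2*(w + 1)*(w - 5)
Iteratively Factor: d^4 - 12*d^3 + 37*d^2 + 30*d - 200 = (d + 2)*(d^3 - 14*d^2 + 65*d - 100) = (d - 5)*(d + 2)*(d^2 - 9*d + 20) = (d - 5)^2*(d + 2)*(d - 4)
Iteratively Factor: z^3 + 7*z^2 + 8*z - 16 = (z + 4)*(z^2 + 3*z - 4) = (z + 4)^2*(z - 1)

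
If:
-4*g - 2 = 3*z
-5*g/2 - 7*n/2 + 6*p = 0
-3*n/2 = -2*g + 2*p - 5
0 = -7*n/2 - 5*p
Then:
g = -770/313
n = 250/313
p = -175/313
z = 818/313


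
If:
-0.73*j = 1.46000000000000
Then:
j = -2.00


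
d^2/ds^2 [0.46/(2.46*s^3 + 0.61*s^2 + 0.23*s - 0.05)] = (-(6.7896*s + 0.5612)*(2.46*s^3 + 0.61*s^2 + 0.23*s - 0.05) + 0.46*(7.38*s^2 + 1.22*s + 0.23)*(14.76*s^2 + 2.44*s + 0.46))/(2.46*s^3 + 0.61*s^2 + 0.23*s - 0.05)^3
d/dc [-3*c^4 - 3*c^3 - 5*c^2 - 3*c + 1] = -12*c^3 - 9*c^2 - 10*c - 3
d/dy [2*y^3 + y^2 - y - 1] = 6*y^2 + 2*y - 1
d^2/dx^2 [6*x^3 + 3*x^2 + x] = 36*x + 6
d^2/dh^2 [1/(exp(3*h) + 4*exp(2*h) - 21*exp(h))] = ((-9*exp(2*h) - 16*exp(h) + 21)*(exp(2*h) + 4*exp(h) - 21) + 2*(3*exp(2*h) + 8*exp(h) - 21)^2)*exp(-h)/(exp(2*h) + 4*exp(h) - 21)^3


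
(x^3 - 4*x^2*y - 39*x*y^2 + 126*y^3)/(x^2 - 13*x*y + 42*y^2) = (x^2 + 3*x*y - 18*y^2)/(x - 6*y)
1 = 1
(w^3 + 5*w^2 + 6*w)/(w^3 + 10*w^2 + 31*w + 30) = w/(w + 5)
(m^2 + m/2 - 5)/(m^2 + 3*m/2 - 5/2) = (m - 2)/(m - 1)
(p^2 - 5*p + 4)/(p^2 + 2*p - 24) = (p - 1)/(p + 6)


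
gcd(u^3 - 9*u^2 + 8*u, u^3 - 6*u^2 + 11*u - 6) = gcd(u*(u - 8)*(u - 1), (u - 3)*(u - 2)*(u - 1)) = u - 1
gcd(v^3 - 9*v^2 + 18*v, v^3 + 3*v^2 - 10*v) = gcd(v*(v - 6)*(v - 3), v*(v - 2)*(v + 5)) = v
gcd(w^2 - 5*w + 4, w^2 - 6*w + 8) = w - 4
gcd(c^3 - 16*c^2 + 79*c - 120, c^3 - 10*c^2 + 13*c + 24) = c^2 - 11*c + 24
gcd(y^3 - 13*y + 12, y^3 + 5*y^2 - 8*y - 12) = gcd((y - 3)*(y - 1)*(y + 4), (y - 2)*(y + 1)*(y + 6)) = 1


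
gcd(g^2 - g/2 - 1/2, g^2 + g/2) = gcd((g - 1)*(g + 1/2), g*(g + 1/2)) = g + 1/2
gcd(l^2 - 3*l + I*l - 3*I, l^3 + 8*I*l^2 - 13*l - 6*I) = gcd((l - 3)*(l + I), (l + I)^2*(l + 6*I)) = l + I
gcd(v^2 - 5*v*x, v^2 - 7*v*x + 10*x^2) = -v + 5*x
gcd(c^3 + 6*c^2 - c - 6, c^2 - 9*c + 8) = c - 1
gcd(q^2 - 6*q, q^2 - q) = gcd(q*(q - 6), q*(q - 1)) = q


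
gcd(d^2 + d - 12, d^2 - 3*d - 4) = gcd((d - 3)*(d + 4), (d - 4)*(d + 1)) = 1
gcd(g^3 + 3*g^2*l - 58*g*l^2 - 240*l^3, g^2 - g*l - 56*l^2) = g - 8*l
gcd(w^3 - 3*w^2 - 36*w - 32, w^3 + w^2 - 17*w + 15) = 1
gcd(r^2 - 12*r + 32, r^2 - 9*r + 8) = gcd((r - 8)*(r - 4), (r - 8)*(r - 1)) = r - 8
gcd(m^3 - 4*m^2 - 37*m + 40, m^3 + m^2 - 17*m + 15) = m^2 + 4*m - 5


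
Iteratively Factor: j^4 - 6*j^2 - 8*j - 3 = (j - 3)*(j^3 + 3*j^2 + 3*j + 1) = (j - 3)*(j + 1)*(j^2 + 2*j + 1) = (j - 3)*(j + 1)^2*(j + 1)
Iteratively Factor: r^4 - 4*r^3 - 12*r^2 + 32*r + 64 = (r + 2)*(r^3 - 6*r^2 + 32) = (r + 2)^2*(r^2 - 8*r + 16) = (r - 4)*(r + 2)^2*(r - 4)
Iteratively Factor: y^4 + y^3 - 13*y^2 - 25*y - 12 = (y + 3)*(y^3 - 2*y^2 - 7*y - 4) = (y + 1)*(y + 3)*(y^2 - 3*y - 4) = (y + 1)^2*(y + 3)*(y - 4)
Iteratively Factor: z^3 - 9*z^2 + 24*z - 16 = (z - 4)*(z^2 - 5*z + 4) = (z - 4)^2*(z - 1)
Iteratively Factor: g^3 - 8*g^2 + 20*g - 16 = (g - 2)*(g^2 - 6*g + 8) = (g - 2)^2*(g - 4)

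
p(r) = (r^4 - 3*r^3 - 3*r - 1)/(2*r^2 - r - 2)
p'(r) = (1 - 4*r)*(r^4 - 3*r^3 - 3*r - 1)/(2*r^2 - r - 2)^2 + (4*r^3 - 9*r^2 - 3)/(2*r^2 - r - 2) = (4*r^5 - 9*r^4 - 2*r^3 + 24*r^2 + 4*r + 5)/(4*r^4 - 4*r^3 - 7*r^2 + 4*r + 4)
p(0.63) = 1.90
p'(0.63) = 4.60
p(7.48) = 18.08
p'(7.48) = 6.29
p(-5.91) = 25.16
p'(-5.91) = -7.09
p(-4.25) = 14.81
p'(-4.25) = -5.37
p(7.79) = 20.08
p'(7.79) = 6.60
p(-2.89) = 8.52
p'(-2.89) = -3.85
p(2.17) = -3.05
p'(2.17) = 3.60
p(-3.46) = 10.90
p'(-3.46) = -4.51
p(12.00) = 56.62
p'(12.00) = 10.77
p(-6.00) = 25.80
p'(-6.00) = -7.18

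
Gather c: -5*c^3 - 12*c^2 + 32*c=-5*c^3 - 12*c^2 + 32*c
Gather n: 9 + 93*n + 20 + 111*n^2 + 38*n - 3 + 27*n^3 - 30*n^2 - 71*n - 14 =27*n^3 + 81*n^2 + 60*n + 12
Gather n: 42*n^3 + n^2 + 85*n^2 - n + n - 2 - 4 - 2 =42*n^3 + 86*n^2 - 8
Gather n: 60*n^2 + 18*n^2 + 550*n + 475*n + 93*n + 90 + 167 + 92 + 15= 78*n^2 + 1118*n + 364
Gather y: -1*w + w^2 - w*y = w^2 - w*y - w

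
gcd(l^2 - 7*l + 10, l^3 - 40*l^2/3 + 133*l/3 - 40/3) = l - 5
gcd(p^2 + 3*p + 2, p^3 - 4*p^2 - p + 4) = p + 1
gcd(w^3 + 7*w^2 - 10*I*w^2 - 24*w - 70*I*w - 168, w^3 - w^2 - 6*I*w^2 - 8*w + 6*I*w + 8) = w - 4*I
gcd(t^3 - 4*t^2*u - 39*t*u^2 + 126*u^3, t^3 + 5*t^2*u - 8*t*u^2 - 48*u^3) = t - 3*u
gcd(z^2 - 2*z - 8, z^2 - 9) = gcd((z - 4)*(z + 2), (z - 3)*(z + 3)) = 1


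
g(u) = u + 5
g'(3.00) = 1.00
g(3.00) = 8.00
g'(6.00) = 1.00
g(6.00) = 11.00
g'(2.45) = 1.00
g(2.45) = 7.45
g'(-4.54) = 1.00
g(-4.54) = 0.46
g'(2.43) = 1.00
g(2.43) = 7.43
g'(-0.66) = 1.00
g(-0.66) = 4.34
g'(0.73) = 1.00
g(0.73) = 5.73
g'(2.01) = 1.00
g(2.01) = 7.01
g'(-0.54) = 1.00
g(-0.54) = 4.46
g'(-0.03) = 1.00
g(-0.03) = 4.97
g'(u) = 1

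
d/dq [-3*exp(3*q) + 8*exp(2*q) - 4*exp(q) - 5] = (-9*exp(2*q) + 16*exp(q) - 4)*exp(q)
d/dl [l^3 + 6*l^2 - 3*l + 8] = 3*l^2 + 12*l - 3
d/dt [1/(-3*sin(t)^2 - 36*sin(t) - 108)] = 2*cos(t)/(3*(sin(t) + 6)^3)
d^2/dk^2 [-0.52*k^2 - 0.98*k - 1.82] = -1.04000000000000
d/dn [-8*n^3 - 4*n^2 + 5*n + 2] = -24*n^2 - 8*n + 5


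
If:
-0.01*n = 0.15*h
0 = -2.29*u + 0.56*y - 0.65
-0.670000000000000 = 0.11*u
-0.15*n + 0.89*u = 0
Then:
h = 2.41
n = -36.14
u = -6.09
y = -23.75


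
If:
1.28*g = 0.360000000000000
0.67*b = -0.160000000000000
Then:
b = -0.24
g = 0.28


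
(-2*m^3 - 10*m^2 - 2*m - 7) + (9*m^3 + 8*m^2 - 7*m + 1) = 7*m^3 - 2*m^2 - 9*m - 6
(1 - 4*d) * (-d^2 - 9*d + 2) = 4*d^3 + 35*d^2 - 17*d + 2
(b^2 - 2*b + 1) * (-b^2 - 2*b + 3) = -b^4 + 6*b^2 - 8*b + 3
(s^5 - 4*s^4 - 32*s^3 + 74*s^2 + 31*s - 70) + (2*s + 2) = s^5 - 4*s^4 - 32*s^3 + 74*s^2 + 33*s - 68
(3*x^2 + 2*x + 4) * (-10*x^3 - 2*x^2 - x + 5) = -30*x^5 - 26*x^4 - 47*x^3 + 5*x^2 + 6*x + 20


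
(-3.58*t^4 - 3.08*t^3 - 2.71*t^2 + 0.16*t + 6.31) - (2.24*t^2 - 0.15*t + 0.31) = -3.58*t^4 - 3.08*t^3 - 4.95*t^2 + 0.31*t + 6.0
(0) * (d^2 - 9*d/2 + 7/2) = 0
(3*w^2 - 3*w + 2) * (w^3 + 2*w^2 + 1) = 3*w^5 + 3*w^4 - 4*w^3 + 7*w^2 - 3*w + 2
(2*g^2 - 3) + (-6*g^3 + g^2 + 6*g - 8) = -6*g^3 + 3*g^2 + 6*g - 11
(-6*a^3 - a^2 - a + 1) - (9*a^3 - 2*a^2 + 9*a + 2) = -15*a^3 + a^2 - 10*a - 1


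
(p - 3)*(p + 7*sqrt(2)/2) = p^2 - 3*p + 7*sqrt(2)*p/2 - 21*sqrt(2)/2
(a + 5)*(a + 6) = a^2 + 11*a + 30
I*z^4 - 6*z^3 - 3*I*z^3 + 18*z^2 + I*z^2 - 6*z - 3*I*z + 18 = (z - 3)*(z + I)*(z + 6*I)*(I*z + 1)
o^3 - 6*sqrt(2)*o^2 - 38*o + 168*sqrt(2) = (o - 7*sqrt(2))*(o - 3*sqrt(2))*(o + 4*sqrt(2))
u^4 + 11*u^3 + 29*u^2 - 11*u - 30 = (u - 1)*(u + 1)*(u + 5)*(u + 6)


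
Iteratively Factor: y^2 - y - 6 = (y - 3)*(y + 2)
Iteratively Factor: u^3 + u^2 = (u)*(u^2 + u) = u^2*(u + 1)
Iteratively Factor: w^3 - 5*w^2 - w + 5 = (w - 1)*(w^2 - 4*w - 5) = (w - 5)*(w - 1)*(w + 1)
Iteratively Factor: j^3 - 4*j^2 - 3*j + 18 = (j - 3)*(j^2 - j - 6) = (j - 3)*(j + 2)*(j - 3)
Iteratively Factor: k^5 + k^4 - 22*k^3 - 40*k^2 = (k - 5)*(k^4 + 6*k^3 + 8*k^2) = (k - 5)*(k + 2)*(k^3 + 4*k^2) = k*(k - 5)*(k + 2)*(k^2 + 4*k) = k*(k - 5)*(k + 2)*(k + 4)*(k)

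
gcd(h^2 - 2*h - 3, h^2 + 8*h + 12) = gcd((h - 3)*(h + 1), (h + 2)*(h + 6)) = 1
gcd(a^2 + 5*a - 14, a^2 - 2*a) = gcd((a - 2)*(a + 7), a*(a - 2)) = a - 2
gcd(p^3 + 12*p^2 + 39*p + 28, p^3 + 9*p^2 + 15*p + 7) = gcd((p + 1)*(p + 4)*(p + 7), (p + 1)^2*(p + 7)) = p^2 + 8*p + 7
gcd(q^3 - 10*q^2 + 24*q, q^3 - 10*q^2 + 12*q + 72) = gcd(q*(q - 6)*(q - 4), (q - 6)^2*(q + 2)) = q - 6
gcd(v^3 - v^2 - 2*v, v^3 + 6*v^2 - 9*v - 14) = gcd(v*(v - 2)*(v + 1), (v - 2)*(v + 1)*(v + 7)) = v^2 - v - 2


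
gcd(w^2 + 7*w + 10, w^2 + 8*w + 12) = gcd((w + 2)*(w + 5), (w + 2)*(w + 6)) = w + 2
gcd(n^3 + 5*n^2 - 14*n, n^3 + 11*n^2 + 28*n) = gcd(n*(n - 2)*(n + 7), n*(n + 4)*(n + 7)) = n^2 + 7*n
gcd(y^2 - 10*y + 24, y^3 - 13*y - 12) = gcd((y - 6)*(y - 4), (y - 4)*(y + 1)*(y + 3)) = y - 4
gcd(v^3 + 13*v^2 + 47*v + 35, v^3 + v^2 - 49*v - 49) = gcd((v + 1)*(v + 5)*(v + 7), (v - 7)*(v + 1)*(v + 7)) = v^2 + 8*v + 7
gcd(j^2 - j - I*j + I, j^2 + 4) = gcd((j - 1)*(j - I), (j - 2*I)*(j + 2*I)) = 1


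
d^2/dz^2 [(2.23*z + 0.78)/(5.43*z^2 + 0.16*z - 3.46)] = ((2.23*z + 0.78)*(10.86*z + 0.16)*(21.72*z + 0.32) - (72.6534*z + 9.1844)*(5.43*z^2 + 0.16*z - 3.46))/(5.43*z^2 + 0.16*z - 3.46)^3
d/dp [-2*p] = -2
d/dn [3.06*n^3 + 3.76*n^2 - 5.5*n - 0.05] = 9.18*n^2 + 7.52*n - 5.5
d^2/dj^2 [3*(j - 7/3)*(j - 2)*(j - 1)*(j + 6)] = 36*j^2 + 12*j - 138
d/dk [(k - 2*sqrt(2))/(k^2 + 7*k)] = (k*(k + 7) - (k - 2*sqrt(2))*(2*k + 7))/(k^2*(k + 7)^2)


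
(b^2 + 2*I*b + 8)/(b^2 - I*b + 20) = (b - 2*I)/(b - 5*I)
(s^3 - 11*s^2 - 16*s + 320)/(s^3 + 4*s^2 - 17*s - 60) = (s^2 - 16*s + 64)/(s^2 - s - 12)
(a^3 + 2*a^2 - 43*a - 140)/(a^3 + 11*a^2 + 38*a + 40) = (a - 7)/(a + 2)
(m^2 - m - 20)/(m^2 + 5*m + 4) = (m - 5)/(m + 1)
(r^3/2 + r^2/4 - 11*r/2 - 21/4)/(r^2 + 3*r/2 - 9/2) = (2*r^2 - 5*r - 7)/(2*(2*r - 3))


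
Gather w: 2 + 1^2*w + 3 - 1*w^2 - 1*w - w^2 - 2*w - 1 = -2*w^2 - 2*w + 4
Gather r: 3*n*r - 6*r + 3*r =r*(3*n - 3)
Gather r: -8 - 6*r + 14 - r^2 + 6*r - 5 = 1 - r^2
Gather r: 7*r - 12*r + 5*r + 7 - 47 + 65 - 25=0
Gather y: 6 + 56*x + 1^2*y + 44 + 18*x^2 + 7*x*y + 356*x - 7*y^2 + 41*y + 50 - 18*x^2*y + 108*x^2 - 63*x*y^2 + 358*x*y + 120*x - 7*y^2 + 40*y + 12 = 126*x^2 + 532*x + y^2*(-63*x - 14) + y*(-18*x^2 + 365*x + 82) + 112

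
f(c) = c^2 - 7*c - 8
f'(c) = 2*c - 7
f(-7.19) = 94.03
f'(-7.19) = -21.38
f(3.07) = -20.07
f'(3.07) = -0.86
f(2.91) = -19.90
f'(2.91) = -1.18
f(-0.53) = -4.01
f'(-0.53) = -8.06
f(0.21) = -9.43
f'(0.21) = -6.58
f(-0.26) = -6.11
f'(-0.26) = -7.52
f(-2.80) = 19.44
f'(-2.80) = -12.60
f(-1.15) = 1.37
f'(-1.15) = -9.30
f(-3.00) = 22.00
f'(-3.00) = -13.00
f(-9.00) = 136.00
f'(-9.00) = -25.00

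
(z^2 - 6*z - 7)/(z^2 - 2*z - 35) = (z + 1)/(z + 5)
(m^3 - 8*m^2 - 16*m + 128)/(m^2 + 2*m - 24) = (m^2 - 4*m - 32)/(m + 6)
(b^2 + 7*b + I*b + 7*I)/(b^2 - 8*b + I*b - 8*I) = (b + 7)/(b - 8)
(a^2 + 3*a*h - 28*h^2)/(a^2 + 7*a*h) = (a - 4*h)/a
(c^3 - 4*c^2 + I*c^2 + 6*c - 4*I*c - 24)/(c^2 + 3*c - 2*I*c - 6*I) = (c^2 + c*(-4 + 3*I) - 12*I)/(c + 3)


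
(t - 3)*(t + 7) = t^2 + 4*t - 21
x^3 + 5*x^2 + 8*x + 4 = (x + 1)*(x + 2)^2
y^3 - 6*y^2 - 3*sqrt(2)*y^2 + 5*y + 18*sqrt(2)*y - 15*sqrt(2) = (y - 5)*(y - 1)*(y - 3*sqrt(2))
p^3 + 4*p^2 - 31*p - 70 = (p - 5)*(p + 2)*(p + 7)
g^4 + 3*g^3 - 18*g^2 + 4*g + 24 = (g - 2)^2*(g + 1)*(g + 6)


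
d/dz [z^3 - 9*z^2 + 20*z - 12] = 3*z^2 - 18*z + 20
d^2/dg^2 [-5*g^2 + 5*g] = -10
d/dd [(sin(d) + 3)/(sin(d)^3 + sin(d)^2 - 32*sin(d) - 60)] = (-2*sin(d)^3 - 10*sin(d)^2 - 6*sin(d) + 36)*cos(d)/(sin(d)^3 + sin(d)^2 - 32*sin(d) - 60)^2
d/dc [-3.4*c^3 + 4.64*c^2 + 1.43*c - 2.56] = -10.2*c^2 + 9.28*c + 1.43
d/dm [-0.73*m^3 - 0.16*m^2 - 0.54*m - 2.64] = -2.19*m^2 - 0.32*m - 0.54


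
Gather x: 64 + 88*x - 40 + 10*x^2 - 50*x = 10*x^2 + 38*x + 24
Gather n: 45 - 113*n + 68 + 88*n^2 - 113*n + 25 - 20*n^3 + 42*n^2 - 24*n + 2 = -20*n^3 + 130*n^2 - 250*n + 140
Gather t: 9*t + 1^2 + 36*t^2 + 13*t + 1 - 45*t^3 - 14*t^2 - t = -45*t^3 + 22*t^2 + 21*t + 2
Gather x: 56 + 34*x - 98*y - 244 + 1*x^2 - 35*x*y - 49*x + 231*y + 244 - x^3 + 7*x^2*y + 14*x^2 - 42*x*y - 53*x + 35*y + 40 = -x^3 + x^2*(7*y + 15) + x*(-77*y - 68) + 168*y + 96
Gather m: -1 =-1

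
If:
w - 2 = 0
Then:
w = 2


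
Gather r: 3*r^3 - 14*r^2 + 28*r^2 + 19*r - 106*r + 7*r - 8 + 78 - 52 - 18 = 3*r^3 + 14*r^2 - 80*r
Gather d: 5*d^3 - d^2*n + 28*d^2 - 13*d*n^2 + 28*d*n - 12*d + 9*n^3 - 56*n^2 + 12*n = 5*d^3 + d^2*(28 - n) + d*(-13*n^2 + 28*n - 12) + 9*n^3 - 56*n^2 + 12*n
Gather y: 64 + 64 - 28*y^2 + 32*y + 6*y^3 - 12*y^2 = 6*y^3 - 40*y^2 + 32*y + 128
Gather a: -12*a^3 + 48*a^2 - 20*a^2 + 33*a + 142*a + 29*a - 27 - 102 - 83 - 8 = -12*a^3 + 28*a^2 + 204*a - 220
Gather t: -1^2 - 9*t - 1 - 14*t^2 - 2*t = -14*t^2 - 11*t - 2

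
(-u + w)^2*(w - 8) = u^2*w - 8*u^2 - 2*u*w^2 + 16*u*w + w^3 - 8*w^2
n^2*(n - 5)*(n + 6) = n^4 + n^3 - 30*n^2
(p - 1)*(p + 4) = p^2 + 3*p - 4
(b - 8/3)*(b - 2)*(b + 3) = b^3 - 5*b^2/3 - 26*b/3 + 16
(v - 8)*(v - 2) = v^2 - 10*v + 16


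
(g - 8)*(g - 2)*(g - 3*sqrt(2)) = g^3 - 10*g^2 - 3*sqrt(2)*g^2 + 16*g + 30*sqrt(2)*g - 48*sqrt(2)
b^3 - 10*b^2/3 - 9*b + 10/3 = (b - 5)*(b - 1/3)*(b + 2)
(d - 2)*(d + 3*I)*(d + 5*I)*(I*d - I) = I*d^4 - 8*d^3 - 3*I*d^3 + 24*d^2 - 13*I*d^2 - 16*d + 45*I*d - 30*I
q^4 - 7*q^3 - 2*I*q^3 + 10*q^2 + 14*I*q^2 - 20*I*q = q*(q - 5)*(q - 2)*(q - 2*I)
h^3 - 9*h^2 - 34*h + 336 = (h - 8)*(h - 7)*(h + 6)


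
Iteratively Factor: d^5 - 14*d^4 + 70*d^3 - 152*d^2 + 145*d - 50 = (d - 1)*(d^4 - 13*d^3 + 57*d^2 - 95*d + 50) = (d - 2)*(d - 1)*(d^3 - 11*d^2 + 35*d - 25) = (d - 2)*(d - 1)^2*(d^2 - 10*d + 25) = (d - 5)*(d - 2)*(d - 1)^2*(d - 5)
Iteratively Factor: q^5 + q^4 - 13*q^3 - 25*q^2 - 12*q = (q + 1)*(q^4 - 13*q^2 - 12*q) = (q + 1)*(q + 3)*(q^3 - 3*q^2 - 4*q) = q*(q + 1)*(q + 3)*(q^2 - 3*q - 4) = q*(q - 4)*(q + 1)*(q + 3)*(q + 1)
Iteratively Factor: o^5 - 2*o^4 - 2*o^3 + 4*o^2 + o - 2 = (o - 1)*(o^4 - o^3 - 3*o^2 + o + 2) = (o - 1)*(o + 1)*(o^3 - 2*o^2 - o + 2) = (o - 1)*(o + 1)^2*(o^2 - 3*o + 2) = (o - 1)^2*(o + 1)^2*(o - 2)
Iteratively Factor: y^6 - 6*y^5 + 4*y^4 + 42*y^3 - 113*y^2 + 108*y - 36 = (y - 2)*(y^5 - 4*y^4 - 4*y^3 + 34*y^2 - 45*y + 18) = (y - 2)^2*(y^4 - 2*y^3 - 8*y^2 + 18*y - 9) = (y - 2)^2*(y - 1)*(y^3 - y^2 - 9*y + 9) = (y - 2)^2*(y - 1)*(y + 3)*(y^2 - 4*y + 3) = (y - 3)*(y - 2)^2*(y - 1)*(y + 3)*(y - 1)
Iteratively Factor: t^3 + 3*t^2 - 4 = (t + 2)*(t^2 + t - 2) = (t + 2)^2*(t - 1)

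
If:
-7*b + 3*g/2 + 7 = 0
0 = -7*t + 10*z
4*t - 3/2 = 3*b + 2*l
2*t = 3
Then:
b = 3/2 - 2*l/3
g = 7/3 - 28*l/9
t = 3/2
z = 21/20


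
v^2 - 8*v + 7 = (v - 7)*(v - 1)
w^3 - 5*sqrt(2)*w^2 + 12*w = w*(w - 3*sqrt(2))*(w - 2*sqrt(2))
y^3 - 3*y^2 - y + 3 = (y - 3)*(y - 1)*(y + 1)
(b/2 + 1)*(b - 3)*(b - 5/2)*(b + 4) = b^4/2 + b^3/4 - 35*b^2/4 + b/2 + 30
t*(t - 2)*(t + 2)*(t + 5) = t^4 + 5*t^3 - 4*t^2 - 20*t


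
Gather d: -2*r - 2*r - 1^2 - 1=-4*r - 2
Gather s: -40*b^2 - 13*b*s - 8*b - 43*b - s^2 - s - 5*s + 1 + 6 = -40*b^2 - 51*b - s^2 + s*(-13*b - 6) + 7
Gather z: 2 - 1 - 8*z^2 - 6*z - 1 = -8*z^2 - 6*z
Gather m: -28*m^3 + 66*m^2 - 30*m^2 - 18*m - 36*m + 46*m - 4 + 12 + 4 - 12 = -28*m^3 + 36*m^2 - 8*m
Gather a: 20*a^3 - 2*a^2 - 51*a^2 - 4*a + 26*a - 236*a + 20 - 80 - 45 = 20*a^3 - 53*a^2 - 214*a - 105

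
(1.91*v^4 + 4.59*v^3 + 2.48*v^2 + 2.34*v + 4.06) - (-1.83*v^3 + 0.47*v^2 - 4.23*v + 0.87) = 1.91*v^4 + 6.42*v^3 + 2.01*v^2 + 6.57*v + 3.19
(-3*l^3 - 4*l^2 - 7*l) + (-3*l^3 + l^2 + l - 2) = -6*l^3 - 3*l^2 - 6*l - 2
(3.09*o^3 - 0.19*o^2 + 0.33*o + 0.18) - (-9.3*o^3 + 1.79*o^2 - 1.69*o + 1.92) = 12.39*o^3 - 1.98*o^2 + 2.02*o - 1.74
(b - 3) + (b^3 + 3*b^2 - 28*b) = b^3 + 3*b^2 - 27*b - 3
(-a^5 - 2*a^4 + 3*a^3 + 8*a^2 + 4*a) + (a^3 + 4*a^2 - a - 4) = -a^5 - 2*a^4 + 4*a^3 + 12*a^2 + 3*a - 4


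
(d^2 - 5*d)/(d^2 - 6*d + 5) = d/(d - 1)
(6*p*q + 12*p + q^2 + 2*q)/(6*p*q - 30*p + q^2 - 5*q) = (q + 2)/(q - 5)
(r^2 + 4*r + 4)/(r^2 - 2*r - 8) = (r + 2)/(r - 4)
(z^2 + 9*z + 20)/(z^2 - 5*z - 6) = (z^2 + 9*z + 20)/(z^2 - 5*z - 6)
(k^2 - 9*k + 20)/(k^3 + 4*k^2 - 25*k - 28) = (k - 5)/(k^2 + 8*k + 7)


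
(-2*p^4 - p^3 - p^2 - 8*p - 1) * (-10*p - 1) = 20*p^5 + 12*p^4 + 11*p^3 + 81*p^2 + 18*p + 1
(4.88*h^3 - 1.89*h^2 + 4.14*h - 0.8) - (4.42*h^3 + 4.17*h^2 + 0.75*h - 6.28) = 0.46*h^3 - 6.06*h^2 + 3.39*h + 5.48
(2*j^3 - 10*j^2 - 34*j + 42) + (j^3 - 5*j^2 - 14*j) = 3*j^3 - 15*j^2 - 48*j + 42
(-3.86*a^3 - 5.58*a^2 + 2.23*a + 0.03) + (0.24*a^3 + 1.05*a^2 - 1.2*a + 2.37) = -3.62*a^3 - 4.53*a^2 + 1.03*a + 2.4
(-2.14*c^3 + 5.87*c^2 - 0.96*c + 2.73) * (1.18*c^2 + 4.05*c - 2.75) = -2.5252*c^5 - 1.7404*c^4 + 28.5257*c^3 - 16.8091*c^2 + 13.6965*c - 7.5075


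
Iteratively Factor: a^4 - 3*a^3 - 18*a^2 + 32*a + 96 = (a - 4)*(a^3 + a^2 - 14*a - 24) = (a - 4)*(a + 3)*(a^2 - 2*a - 8) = (a - 4)^2*(a + 3)*(a + 2)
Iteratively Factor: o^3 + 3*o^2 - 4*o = (o - 1)*(o^2 + 4*o) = (o - 1)*(o + 4)*(o)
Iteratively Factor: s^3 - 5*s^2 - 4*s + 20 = (s + 2)*(s^2 - 7*s + 10) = (s - 5)*(s + 2)*(s - 2)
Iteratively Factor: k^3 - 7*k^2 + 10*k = (k)*(k^2 - 7*k + 10) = k*(k - 5)*(k - 2)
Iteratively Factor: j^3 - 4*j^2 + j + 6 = (j - 3)*(j^2 - j - 2) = (j - 3)*(j + 1)*(j - 2)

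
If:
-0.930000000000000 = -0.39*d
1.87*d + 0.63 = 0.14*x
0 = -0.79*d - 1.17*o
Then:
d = 2.38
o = -1.61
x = 36.35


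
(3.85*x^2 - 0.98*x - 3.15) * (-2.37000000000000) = -9.1245*x^2 + 2.3226*x + 7.4655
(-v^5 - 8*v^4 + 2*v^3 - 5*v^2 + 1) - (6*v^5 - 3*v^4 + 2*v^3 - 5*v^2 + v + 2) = -7*v^5 - 5*v^4 - v - 1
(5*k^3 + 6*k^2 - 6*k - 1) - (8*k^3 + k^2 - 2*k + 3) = -3*k^3 + 5*k^2 - 4*k - 4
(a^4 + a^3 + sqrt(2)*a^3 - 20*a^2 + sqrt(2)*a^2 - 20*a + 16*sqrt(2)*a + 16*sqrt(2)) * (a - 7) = a^5 - 6*a^4 + sqrt(2)*a^4 - 27*a^3 - 6*sqrt(2)*a^3 + 9*sqrt(2)*a^2 + 120*a^2 - 96*sqrt(2)*a + 140*a - 112*sqrt(2)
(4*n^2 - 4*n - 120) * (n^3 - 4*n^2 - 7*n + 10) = 4*n^5 - 20*n^4 - 132*n^3 + 548*n^2 + 800*n - 1200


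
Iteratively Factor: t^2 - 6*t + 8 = (t - 2)*(t - 4)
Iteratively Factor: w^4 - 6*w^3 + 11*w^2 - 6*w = (w)*(w^3 - 6*w^2 + 11*w - 6) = w*(w - 3)*(w^2 - 3*w + 2) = w*(w - 3)*(w - 1)*(w - 2)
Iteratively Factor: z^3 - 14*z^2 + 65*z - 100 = (z - 4)*(z^2 - 10*z + 25) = (z - 5)*(z - 4)*(z - 5)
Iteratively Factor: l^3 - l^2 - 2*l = (l - 2)*(l^2 + l) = (l - 2)*(l + 1)*(l)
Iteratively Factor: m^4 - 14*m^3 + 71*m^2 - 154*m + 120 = (m - 5)*(m^3 - 9*m^2 + 26*m - 24) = (m - 5)*(m - 3)*(m^2 - 6*m + 8) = (m - 5)*(m - 4)*(m - 3)*(m - 2)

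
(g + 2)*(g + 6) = g^2 + 8*g + 12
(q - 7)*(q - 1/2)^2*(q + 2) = q^4 - 6*q^3 - 35*q^2/4 + 51*q/4 - 7/2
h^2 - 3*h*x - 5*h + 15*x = (h - 5)*(h - 3*x)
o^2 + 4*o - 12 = (o - 2)*(o + 6)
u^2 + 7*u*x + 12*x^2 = (u + 3*x)*(u + 4*x)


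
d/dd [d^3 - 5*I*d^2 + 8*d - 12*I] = 3*d^2 - 10*I*d + 8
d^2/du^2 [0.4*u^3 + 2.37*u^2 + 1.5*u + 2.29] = 2.4*u + 4.74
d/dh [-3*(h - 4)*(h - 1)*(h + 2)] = -9*h^2 + 18*h + 18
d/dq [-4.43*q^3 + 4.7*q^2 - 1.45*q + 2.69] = -13.29*q^2 + 9.4*q - 1.45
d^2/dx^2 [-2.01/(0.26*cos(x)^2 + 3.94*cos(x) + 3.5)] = (0.543504*(1 - cos(x)^2)^2 + 6.177132*cos(x)^3 + 24.157788*cos(x)^2 - 40.072164*cos(x) - 59.290176)/(0.26*cos(x)^2 + 3.94*cos(x) + 3.5)^3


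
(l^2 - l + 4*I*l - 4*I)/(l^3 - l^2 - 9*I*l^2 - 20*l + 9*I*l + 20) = (l + 4*I)/(l^2 - 9*I*l - 20)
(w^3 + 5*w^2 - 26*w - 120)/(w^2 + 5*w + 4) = (w^2 + w - 30)/(w + 1)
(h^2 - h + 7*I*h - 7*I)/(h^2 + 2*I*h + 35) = (h - 1)/(h - 5*I)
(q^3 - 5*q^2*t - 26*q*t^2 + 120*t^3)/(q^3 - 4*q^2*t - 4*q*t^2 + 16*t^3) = (q^2 - q*t - 30*t^2)/(q^2 - 4*t^2)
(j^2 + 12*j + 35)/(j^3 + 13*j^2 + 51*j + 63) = (j + 5)/(j^2 + 6*j + 9)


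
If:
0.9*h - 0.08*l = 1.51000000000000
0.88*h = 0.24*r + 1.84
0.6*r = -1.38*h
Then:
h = 1.28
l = -4.42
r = -2.96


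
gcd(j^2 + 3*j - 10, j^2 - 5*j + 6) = j - 2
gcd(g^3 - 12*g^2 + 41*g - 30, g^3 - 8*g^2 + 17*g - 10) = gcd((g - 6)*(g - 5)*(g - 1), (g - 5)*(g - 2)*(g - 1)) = g^2 - 6*g + 5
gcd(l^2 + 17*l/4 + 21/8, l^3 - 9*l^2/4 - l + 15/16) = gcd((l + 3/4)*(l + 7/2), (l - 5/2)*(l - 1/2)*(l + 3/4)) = l + 3/4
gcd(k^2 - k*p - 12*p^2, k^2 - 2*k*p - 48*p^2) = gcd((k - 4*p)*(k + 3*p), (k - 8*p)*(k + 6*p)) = 1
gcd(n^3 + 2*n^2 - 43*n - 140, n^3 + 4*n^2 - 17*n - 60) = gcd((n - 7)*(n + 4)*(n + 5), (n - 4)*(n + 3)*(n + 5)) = n + 5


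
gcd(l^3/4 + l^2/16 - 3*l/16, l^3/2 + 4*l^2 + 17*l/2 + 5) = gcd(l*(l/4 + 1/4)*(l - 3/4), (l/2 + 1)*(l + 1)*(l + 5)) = l + 1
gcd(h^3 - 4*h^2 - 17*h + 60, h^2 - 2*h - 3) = h - 3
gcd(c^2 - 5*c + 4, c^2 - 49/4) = 1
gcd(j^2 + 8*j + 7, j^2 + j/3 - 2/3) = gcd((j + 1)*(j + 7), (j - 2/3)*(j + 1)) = j + 1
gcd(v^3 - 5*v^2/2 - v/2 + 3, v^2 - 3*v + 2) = v - 2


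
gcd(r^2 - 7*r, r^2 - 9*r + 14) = r - 7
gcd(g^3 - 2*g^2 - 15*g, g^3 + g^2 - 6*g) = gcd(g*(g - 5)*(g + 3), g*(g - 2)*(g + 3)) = g^2 + 3*g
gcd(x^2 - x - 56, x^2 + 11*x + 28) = x + 7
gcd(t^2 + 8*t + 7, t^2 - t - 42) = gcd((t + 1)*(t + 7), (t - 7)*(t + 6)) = 1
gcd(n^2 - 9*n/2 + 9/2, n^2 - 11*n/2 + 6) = n - 3/2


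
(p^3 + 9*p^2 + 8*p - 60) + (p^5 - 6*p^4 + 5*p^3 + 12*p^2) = p^5 - 6*p^4 + 6*p^3 + 21*p^2 + 8*p - 60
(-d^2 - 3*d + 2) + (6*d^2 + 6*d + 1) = 5*d^2 + 3*d + 3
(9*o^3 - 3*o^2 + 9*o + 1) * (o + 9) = 9*o^4 + 78*o^3 - 18*o^2 + 82*o + 9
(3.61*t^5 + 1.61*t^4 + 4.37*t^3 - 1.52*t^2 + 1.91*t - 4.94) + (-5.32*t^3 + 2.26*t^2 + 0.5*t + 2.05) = 3.61*t^5 + 1.61*t^4 - 0.95*t^3 + 0.74*t^2 + 2.41*t - 2.89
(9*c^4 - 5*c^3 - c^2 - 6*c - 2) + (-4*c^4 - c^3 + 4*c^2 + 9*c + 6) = 5*c^4 - 6*c^3 + 3*c^2 + 3*c + 4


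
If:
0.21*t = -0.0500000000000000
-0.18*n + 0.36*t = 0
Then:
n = -0.48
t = -0.24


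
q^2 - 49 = (q - 7)*(q + 7)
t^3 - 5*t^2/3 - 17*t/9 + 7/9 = (t - 7/3)*(t - 1/3)*(t + 1)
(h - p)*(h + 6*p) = h^2 + 5*h*p - 6*p^2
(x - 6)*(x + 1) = x^2 - 5*x - 6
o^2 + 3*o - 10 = (o - 2)*(o + 5)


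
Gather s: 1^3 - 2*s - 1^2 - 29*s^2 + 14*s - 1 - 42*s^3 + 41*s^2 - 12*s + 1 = -42*s^3 + 12*s^2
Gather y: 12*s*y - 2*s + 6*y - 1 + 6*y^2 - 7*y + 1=-2*s + 6*y^2 + y*(12*s - 1)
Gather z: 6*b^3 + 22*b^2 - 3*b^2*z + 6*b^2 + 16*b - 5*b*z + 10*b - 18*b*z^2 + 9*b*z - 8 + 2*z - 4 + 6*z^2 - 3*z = 6*b^3 + 28*b^2 + 26*b + z^2*(6 - 18*b) + z*(-3*b^2 + 4*b - 1) - 12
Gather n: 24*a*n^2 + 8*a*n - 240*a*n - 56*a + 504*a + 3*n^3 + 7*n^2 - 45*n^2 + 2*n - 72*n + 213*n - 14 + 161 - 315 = 448*a + 3*n^3 + n^2*(24*a - 38) + n*(143 - 232*a) - 168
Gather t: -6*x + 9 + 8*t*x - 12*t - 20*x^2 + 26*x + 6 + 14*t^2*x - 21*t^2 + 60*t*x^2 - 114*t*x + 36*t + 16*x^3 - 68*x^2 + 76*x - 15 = t^2*(14*x - 21) + t*(60*x^2 - 106*x + 24) + 16*x^3 - 88*x^2 + 96*x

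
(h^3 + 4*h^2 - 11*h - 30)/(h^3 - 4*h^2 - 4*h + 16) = (h^2 + 2*h - 15)/(h^2 - 6*h + 8)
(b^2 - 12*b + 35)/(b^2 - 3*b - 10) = (b - 7)/(b + 2)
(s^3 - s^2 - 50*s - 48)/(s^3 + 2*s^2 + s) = (s^2 - 2*s - 48)/(s*(s + 1))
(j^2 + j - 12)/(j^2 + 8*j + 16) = (j - 3)/(j + 4)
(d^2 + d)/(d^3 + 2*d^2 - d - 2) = d/(d^2 + d - 2)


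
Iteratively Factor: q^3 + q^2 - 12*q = (q + 4)*(q^2 - 3*q) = (q - 3)*(q + 4)*(q)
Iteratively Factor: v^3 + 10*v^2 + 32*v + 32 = (v + 4)*(v^2 + 6*v + 8) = (v + 4)^2*(v + 2)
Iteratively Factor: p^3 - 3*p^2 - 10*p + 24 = (p + 3)*(p^2 - 6*p + 8) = (p - 2)*(p + 3)*(p - 4)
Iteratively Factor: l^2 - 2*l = (l - 2)*(l)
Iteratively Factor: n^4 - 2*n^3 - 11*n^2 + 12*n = (n)*(n^3 - 2*n^2 - 11*n + 12) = n*(n - 1)*(n^2 - n - 12) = n*(n - 4)*(n - 1)*(n + 3)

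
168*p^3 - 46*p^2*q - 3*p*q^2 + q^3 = (-6*p + q)*(-4*p + q)*(7*p + q)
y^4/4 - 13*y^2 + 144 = (y/4 + 1)*(y - 6)*(y - 4)*(y + 6)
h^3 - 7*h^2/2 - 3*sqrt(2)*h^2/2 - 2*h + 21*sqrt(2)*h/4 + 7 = (h - 7/2)*(h - 2*sqrt(2))*(h + sqrt(2)/2)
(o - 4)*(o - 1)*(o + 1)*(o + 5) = o^4 + o^3 - 21*o^2 - o + 20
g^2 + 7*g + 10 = (g + 2)*(g + 5)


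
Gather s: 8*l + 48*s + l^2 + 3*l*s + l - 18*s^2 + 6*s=l^2 + 9*l - 18*s^2 + s*(3*l + 54)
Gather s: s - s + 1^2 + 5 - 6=0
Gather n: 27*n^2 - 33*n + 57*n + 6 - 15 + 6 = 27*n^2 + 24*n - 3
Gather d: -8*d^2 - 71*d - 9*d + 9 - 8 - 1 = -8*d^2 - 80*d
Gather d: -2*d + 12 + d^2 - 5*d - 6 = d^2 - 7*d + 6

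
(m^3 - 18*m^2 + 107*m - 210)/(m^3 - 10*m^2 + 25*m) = (m^2 - 13*m + 42)/(m*(m - 5))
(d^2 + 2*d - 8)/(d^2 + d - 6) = (d + 4)/(d + 3)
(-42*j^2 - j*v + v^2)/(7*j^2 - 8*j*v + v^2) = (6*j + v)/(-j + v)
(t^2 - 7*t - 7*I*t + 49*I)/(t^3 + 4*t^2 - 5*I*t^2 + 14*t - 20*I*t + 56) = (t - 7)/(t^2 + 2*t*(2 + I) + 8*I)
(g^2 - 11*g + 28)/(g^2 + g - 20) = (g - 7)/(g + 5)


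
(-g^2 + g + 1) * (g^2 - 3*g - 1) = -g^4 + 4*g^3 - g^2 - 4*g - 1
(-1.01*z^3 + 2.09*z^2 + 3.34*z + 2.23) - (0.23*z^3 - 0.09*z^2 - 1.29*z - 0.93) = -1.24*z^3 + 2.18*z^2 + 4.63*z + 3.16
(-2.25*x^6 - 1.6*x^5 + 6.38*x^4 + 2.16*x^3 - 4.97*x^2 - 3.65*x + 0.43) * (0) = 0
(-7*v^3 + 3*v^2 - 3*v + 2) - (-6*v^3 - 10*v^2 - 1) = -v^3 + 13*v^2 - 3*v + 3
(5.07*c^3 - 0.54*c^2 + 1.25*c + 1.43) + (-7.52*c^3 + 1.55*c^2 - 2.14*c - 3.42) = -2.45*c^3 + 1.01*c^2 - 0.89*c - 1.99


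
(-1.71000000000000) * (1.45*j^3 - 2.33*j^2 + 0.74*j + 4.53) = -2.4795*j^3 + 3.9843*j^2 - 1.2654*j - 7.7463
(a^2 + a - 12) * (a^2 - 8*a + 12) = a^4 - 7*a^3 - 8*a^2 + 108*a - 144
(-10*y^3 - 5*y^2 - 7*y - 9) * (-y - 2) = 10*y^4 + 25*y^3 + 17*y^2 + 23*y + 18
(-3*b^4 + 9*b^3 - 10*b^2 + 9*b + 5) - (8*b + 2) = -3*b^4 + 9*b^3 - 10*b^2 + b + 3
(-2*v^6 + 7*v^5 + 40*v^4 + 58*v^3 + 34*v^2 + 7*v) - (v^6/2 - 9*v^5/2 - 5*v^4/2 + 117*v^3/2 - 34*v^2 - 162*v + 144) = -5*v^6/2 + 23*v^5/2 + 85*v^4/2 - v^3/2 + 68*v^2 + 169*v - 144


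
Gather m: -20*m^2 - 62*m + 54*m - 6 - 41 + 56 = -20*m^2 - 8*m + 9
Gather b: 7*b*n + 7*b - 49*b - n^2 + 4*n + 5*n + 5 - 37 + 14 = b*(7*n - 42) - n^2 + 9*n - 18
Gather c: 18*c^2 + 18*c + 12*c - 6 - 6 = 18*c^2 + 30*c - 12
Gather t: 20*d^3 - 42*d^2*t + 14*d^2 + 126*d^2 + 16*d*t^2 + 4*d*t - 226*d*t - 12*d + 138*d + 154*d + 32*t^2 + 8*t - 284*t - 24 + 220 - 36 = 20*d^3 + 140*d^2 + 280*d + t^2*(16*d + 32) + t*(-42*d^2 - 222*d - 276) + 160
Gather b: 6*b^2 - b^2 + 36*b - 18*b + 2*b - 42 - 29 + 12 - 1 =5*b^2 + 20*b - 60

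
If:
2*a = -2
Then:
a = -1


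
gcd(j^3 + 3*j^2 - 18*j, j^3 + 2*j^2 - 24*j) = j^2 + 6*j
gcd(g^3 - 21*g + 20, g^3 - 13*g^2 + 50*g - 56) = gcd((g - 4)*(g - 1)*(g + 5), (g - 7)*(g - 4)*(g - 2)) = g - 4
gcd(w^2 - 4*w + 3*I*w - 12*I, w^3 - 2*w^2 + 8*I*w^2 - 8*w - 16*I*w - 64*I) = w - 4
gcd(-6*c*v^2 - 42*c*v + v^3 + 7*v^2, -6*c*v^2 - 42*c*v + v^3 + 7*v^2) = -6*c*v^2 - 42*c*v + v^3 + 7*v^2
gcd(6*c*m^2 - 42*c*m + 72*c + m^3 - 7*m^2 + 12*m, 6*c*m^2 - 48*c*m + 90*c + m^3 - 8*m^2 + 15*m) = 6*c*m - 18*c + m^2 - 3*m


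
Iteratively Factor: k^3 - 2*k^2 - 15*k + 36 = (k - 3)*(k^2 + k - 12) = (k - 3)^2*(k + 4)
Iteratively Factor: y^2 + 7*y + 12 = (y + 4)*(y + 3)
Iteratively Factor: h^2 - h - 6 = (h - 3)*(h + 2)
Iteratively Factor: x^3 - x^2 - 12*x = (x)*(x^2 - x - 12) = x*(x + 3)*(x - 4)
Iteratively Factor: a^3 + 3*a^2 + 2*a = (a + 2)*(a^2 + a) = (a + 1)*(a + 2)*(a)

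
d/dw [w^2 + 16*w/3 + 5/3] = 2*w + 16/3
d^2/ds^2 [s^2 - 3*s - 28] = 2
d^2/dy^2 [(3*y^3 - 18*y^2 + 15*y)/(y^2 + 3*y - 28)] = 72*(5*y^3 - 63*y^2 + 231*y - 357)/(y^6 + 9*y^5 - 57*y^4 - 477*y^3 + 1596*y^2 + 7056*y - 21952)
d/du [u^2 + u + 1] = 2*u + 1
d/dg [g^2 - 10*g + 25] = 2*g - 10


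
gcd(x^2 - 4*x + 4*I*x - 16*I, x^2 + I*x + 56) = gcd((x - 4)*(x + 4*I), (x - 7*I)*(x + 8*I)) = 1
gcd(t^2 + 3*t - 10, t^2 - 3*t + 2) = t - 2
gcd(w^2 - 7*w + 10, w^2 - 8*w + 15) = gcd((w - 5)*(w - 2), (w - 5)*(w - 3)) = w - 5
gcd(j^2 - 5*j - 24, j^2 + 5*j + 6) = j + 3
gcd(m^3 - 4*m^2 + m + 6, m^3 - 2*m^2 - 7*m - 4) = m + 1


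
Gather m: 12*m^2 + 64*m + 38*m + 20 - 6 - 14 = 12*m^2 + 102*m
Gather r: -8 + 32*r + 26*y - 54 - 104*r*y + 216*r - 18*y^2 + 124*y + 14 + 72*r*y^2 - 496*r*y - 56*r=r*(72*y^2 - 600*y + 192) - 18*y^2 + 150*y - 48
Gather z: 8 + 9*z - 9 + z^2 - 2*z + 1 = z^2 + 7*z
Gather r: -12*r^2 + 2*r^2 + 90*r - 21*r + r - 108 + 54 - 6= -10*r^2 + 70*r - 60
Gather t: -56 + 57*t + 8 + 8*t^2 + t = 8*t^2 + 58*t - 48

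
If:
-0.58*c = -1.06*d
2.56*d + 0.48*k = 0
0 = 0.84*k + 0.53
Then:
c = 0.22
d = 0.12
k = -0.63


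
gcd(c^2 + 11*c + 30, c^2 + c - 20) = c + 5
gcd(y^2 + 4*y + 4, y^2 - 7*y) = 1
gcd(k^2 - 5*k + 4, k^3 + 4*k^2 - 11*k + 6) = k - 1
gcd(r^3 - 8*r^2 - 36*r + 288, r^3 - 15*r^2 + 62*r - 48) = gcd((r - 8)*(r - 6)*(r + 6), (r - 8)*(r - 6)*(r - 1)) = r^2 - 14*r + 48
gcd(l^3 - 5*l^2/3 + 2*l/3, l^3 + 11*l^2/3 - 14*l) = l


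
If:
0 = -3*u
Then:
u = 0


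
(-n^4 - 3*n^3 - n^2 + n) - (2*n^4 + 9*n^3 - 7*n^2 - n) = -3*n^4 - 12*n^3 + 6*n^2 + 2*n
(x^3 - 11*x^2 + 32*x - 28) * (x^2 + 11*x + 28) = x^5 - 61*x^3 + 16*x^2 + 588*x - 784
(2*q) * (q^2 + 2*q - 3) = 2*q^3 + 4*q^2 - 6*q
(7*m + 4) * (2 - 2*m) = -14*m^2 + 6*m + 8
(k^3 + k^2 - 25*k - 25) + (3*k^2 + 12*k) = k^3 + 4*k^2 - 13*k - 25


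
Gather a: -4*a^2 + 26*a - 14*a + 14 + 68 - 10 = -4*a^2 + 12*a + 72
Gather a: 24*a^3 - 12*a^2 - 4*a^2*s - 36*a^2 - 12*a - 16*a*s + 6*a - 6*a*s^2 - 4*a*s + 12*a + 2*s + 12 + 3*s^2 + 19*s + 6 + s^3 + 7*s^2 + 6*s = 24*a^3 + a^2*(-4*s - 48) + a*(-6*s^2 - 20*s + 6) + s^3 + 10*s^2 + 27*s + 18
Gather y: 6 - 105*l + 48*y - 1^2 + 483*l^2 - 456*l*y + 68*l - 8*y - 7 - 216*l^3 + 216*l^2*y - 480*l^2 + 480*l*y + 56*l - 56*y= -216*l^3 + 3*l^2 + 19*l + y*(216*l^2 + 24*l - 16) - 2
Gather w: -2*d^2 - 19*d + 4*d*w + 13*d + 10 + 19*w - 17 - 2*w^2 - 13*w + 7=-2*d^2 - 6*d - 2*w^2 + w*(4*d + 6)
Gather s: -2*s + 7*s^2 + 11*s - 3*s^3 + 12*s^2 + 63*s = -3*s^3 + 19*s^2 + 72*s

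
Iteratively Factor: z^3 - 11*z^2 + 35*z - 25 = (z - 5)*(z^2 - 6*z + 5) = (z - 5)^2*(z - 1)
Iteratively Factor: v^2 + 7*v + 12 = (v + 3)*(v + 4)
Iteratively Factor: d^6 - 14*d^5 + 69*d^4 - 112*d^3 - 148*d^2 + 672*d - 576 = (d - 2)*(d^5 - 12*d^4 + 45*d^3 - 22*d^2 - 192*d + 288) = (d - 4)*(d - 2)*(d^4 - 8*d^3 + 13*d^2 + 30*d - 72) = (d - 4)^2*(d - 2)*(d^3 - 4*d^2 - 3*d + 18) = (d - 4)^2*(d - 3)*(d - 2)*(d^2 - d - 6) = (d - 4)^2*(d - 3)*(d - 2)*(d + 2)*(d - 3)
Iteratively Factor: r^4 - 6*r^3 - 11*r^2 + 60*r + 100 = (r - 5)*(r^3 - r^2 - 16*r - 20) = (r - 5)^2*(r^2 + 4*r + 4) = (r - 5)^2*(r + 2)*(r + 2)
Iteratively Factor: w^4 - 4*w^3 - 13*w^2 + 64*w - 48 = (w - 3)*(w^3 - w^2 - 16*w + 16) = (w - 3)*(w - 1)*(w^2 - 16) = (w - 3)*(w - 1)*(w + 4)*(w - 4)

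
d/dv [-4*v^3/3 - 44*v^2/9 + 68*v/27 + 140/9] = -4*v^2 - 88*v/9 + 68/27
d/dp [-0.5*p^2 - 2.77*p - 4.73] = -1.0*p - 2.77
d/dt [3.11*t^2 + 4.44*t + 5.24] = 6.22*t + 4.44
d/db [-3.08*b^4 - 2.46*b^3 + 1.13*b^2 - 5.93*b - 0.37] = -12.32*b^3 - 7.38*b^2 + 2.26*b - 5.93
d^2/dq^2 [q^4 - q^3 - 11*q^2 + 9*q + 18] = 12*q^2 - 6*q - 22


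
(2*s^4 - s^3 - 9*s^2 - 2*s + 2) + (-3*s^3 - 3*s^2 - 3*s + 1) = 2*s^4 - 4*s^3 - 12*s^2 - 5*s + 3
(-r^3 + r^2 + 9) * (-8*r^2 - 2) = 8*r^5 - 8*r^4 + 2*r^3 - 74*r^2 - 18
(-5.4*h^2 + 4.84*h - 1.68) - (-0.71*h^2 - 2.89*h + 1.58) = -4.69*h^2 + 7.73*h - 3.26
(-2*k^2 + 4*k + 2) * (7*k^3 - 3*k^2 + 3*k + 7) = -14*k^5 + 34*k^4 - 4*k^3 - 8*k^2 + 34*k + 14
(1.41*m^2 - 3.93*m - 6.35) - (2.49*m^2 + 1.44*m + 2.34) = -1.08*m^2 - 5.37*m - 8.69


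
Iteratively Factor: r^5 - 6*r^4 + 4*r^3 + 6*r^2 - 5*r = (r - 1)*(r^4 - 5*r^3 - r^2 + 5*r) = (r - 5)*(r - 1)*(r^3 - r) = (r - 5)*(r - 1)^2*(r^2 + r) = (r - 5)*(r - 1)^2*(r + 1)*(r)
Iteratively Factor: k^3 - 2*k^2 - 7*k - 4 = (k + 1)*(k^2 - 3*k - 4) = (k - 4)*(k + 1)*(k + 1)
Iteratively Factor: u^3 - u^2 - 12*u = (u)*(u^2 - u - 12) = u*(u + 3)*(u - 4)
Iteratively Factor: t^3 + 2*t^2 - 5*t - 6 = (t + 1)*(t^2 + t - 6) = (t - 2)*(t + 1)*(t + 3)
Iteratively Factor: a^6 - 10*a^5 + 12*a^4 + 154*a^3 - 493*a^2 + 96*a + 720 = (a - 5)*(a^5 - 5*a^4 - 13*a^3 + 89*a^2 - 48*a - 144) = (a - 5)*(a - 3)*(a^4 - 2*a^3 - 19*a^2 + 32*a + 48) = (a - 5)*(a - 3)*(a + 4)*(a^3 - 6*a^2 + 5*a + 12) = (a - 5)*(a - 4)*(a - 3)*(a + 4)*(a^2 - 2*a - 3) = (a - 5)*(a - 4)*(a - 3)*(a + 1)*(a + 4)*(a - 3)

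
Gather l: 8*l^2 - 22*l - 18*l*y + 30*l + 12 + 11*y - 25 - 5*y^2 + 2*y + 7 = 8*l^2 + l*(8 - 18*y) - 5*y^2 + 13*y - 6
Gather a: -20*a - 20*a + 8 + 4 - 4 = 8 - 40*a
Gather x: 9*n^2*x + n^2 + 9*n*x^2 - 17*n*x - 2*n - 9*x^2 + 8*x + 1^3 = n^2 - 2*n + x^2*(9*n - 9) + x*(9*n^2 - 17*n + 8) + 1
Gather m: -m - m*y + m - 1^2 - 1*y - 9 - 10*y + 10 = -m*y - 11*y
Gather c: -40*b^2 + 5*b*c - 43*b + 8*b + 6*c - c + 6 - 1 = -40*b^2 - 35*b + c*(5*b + 5) + 5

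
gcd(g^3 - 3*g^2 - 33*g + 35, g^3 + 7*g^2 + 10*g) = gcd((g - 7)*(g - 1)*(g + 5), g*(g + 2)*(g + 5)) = g + 5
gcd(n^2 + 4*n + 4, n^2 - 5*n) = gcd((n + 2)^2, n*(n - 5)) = 1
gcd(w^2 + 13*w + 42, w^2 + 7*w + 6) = w + 6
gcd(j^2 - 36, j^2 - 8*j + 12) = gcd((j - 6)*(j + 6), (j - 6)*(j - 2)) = j - 6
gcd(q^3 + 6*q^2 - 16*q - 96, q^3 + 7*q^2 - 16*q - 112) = q^2 - 16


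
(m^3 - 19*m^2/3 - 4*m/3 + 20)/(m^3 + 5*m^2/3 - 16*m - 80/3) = (m^2 - 8*m + 12)/(m^2 - 16)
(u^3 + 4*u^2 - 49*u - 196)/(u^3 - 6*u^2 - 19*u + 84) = (u + 7)/(u - 3)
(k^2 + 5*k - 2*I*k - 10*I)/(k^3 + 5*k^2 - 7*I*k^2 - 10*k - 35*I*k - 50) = 1/(k - 5*I)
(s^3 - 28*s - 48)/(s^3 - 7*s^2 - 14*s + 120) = (s + 2)/(s - 5)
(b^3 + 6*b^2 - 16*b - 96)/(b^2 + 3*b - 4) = (b^2 + 2*b - 24)/(b - 1)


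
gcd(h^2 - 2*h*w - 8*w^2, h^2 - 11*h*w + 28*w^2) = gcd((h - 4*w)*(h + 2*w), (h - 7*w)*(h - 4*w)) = -h + 4*w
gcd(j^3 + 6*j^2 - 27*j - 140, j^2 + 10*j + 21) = j + 7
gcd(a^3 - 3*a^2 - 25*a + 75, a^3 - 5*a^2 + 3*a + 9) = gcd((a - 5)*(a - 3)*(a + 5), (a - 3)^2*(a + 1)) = a - 3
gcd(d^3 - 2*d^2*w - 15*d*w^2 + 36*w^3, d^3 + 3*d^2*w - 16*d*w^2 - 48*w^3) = d + 4*w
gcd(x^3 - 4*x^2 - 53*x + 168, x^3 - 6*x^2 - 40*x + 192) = x - 8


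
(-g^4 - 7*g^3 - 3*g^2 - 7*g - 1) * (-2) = 2*g^4 + 14*g^3 + 6*g^2 + 14*g + 2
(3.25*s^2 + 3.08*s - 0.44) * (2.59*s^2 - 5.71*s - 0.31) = 8.4175*s^4 - 10.5803*s^3 - 19.7339*s^2 + 1.5576*s + 0.1364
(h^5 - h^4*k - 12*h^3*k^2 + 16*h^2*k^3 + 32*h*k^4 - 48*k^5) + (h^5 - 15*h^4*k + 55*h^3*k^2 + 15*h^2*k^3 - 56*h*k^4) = 2*h^5 - 16*h^4*k + 43*h^3*k^2 + 31*h^2*k^3 - 24*h*k^4 - 48*k^5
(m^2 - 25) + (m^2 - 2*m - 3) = 2*m^2 - 2*m - 28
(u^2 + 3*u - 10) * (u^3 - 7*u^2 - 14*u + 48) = u^5 - 4*u^4 - 45*u^3 + 76*u^2 + 284*u - 480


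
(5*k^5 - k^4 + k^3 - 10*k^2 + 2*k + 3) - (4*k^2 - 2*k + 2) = 5*k^5 - k^4 + k^3 - 14*k^2 + 4*k + 1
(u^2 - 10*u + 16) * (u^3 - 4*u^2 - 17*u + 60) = u^5 - 14*u^4 + 39*u^3 + 166*u^2 - 872*u + 960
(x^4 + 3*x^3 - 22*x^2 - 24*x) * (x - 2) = x^5 + x^4 - 28*x^3 + 20*x^2 + 48*x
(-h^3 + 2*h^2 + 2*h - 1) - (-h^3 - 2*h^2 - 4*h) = 4*h^2 + 6*h - 1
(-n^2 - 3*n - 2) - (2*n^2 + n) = -3*n^2 - 4*n - 2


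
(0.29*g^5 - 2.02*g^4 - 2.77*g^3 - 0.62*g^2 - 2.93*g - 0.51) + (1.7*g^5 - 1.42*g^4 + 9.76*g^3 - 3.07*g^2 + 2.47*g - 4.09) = 1.99*g^5 - 3.44*g^4 + 6.99*g^3 - 3.69*g^2 - 0.46*g - 4.6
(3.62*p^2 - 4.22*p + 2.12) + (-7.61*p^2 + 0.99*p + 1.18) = -3.99*p^2 - 3.23*p + 3.3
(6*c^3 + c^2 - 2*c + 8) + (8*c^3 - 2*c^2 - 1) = 14*c^3 - c^2 - 2*c + 7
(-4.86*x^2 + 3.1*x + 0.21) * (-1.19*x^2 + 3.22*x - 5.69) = 5.7834*x^4 - 19.3382*x^3 + 37.3855*x^2 - 16.9628*x - 1.1949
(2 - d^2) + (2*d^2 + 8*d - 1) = d^2 + 8*d + 1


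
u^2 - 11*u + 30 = (u - 6)*(u - 5)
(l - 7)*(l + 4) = l^2 - 3*l - 28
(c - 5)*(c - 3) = c^2 - 8*c + 15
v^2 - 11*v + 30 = (v - 6)*(v - 5)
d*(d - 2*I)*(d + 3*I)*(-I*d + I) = -I*d^4 + d^3 + I*d^3 - d^2 - 6*I*d^2 + 6*I*d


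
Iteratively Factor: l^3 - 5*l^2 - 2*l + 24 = (l - 3)*(l^2 - 2*l - 8) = (l - 4)*(l - 3)*(l + 2)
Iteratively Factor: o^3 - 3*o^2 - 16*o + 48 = (o - 4)*(o^2 + o - 12) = (o - 4)*(o + 4)*(o - 3)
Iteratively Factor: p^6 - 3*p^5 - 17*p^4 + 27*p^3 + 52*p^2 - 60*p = (p - 5)*(p^5 + 2*p^4 - 7*p^3 - 8*p^2 + 12*p) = (p - 5)*(p - 2)*(p^4 + 4*p^3 + p^2 - 6*p) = (p - 5)*(p - 2)*(p - 1)*(p^3 + 5*p^2 + 6*p) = (p - 5)*(p - 2)*(p - 1)*(p + 3)*(p^2 + 2*p) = (p - 5)*(p - 2)*(p - 1)*(p + 2)*(p + 3)*(p)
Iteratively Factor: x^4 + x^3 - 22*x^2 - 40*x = (x + 4)*(x^3 - 3*x^2 - 10*x) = x*(x + 4)*(x^2 - 3*x - 10) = x*(x + 2)*(x + 4)*(x - 5)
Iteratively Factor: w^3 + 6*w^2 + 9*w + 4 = (w + 4)*(w^2 + 2*w + 1) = (w + 1)*(w + 4)*(w + 1)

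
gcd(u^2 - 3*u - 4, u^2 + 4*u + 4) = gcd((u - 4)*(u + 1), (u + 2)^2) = 1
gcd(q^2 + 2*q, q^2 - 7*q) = q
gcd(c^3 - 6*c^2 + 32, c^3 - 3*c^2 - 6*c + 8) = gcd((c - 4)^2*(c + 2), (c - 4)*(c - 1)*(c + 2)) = c^2 - 2*c - 8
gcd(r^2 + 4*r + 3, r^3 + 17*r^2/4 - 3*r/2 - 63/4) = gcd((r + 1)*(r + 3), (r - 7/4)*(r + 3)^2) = r + 3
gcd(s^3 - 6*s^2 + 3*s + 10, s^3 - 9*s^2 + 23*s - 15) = s - 5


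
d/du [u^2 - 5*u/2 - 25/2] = 2*u - 5/2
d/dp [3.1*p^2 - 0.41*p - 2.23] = 6.2*p - 0.41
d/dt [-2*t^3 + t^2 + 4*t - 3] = -6*t^2 + 2*t + 4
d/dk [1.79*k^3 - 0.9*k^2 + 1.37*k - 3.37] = 5.37*k^2 - 1.8*k + 1.37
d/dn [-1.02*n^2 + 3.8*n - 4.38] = 3.8 - 2.04*n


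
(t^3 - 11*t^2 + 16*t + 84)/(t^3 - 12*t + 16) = (t^3 - 11*t^2 + 16*t + 84)/(t^3 - 12*t + 16)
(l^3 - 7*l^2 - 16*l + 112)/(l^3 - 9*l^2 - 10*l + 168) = (l - 4)/(l - 6)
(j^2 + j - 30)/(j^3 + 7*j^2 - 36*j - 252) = (j - 5)/(j^2 + j - 42)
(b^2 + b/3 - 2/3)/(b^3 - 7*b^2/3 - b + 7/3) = (3*b - 2)/(3*b^2 - 10*b + 7)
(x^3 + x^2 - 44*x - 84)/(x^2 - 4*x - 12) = (x^2 - x - 42)/(x - 6)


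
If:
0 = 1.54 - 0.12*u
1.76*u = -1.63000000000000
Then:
No Solution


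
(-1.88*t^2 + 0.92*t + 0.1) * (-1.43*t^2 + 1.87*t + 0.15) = 2.6884*t^4 - 4.8312*t^3 + 1.2954*t^2 + 0.325*t + 0.015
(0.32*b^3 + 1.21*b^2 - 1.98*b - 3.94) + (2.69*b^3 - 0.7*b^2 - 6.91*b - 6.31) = 3.01*b^3 + 0.51*b^2 - 8.89*b - 10.25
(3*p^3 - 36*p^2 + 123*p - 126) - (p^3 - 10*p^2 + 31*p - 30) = 2*p^3 - 26*p^2 + 92*p - 96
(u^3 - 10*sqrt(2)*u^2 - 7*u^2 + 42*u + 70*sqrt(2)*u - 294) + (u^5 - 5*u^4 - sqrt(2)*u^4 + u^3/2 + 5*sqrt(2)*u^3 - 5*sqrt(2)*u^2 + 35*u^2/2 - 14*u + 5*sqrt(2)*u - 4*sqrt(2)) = u^5 - 5*u^4 - sqrt(2)*u^4 + 3*u^3/2 + 5*sqrt(2)*u^3 - 15*sqrt(2)*u^2 + 21*u^2/2 + 28*u + 75*sqrt(2)*u - 294 - 4*sqrt(2)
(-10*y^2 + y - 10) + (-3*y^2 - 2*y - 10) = -13*y^2 - y - 20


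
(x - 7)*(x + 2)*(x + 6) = x^3 + x^2 - 44*x - 84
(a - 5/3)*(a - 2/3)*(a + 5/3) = a^3 - 2*a^2/3 - 25*a/9 + 50/27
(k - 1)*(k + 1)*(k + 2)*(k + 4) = k^4 + 6*k^3 + 7*k^2 - 6*k - 8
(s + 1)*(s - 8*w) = s^2 - 8*s*w + s - 8*w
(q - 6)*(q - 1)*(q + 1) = q^3 - 6*q^2 - q + 6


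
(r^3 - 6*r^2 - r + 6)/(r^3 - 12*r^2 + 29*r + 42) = (r - 1)/(r - 7)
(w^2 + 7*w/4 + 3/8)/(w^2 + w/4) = (w + 3/2)/w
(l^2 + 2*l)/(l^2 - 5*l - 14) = l/(l - 7)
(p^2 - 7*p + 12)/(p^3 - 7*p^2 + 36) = (p - 4)/(p^2 - 4*p - 12)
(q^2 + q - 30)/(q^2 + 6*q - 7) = (q^2 + q - 30)/(q^2 + 6*q - 7)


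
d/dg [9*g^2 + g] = 18*g + 1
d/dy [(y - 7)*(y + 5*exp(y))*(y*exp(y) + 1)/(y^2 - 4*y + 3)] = (-2*(y - 7)*(y - 2)*(y + 5*exp(y))*(y*exp(y) + 1) + (y^2 - 4*y + 3)*((y - 7)*(y + 1)*(y + 5*exp(y))*exp(y) + (y - 7)*(y*exp(y) + 1)*(5*exp(y) + 1) + (y + 5*exp(y))*(y*exp(y) + 1)))/(y^2 - 4*y + 3)^2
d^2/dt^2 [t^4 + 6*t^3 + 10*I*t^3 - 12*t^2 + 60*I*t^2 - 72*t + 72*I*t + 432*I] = 12*t^2 + 12*t*(3 + 5*I) - 24 + 120*I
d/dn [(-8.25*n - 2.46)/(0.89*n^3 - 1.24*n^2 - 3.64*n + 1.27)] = (14.685*n^3 - 3.6618*n^2 - 6.1008*n - 19.4319)/(0.7921*n^6 - 2.2072*n^5 - 4.9416*n^4 + 11.2878*n^3 + 10.1*n^2 - 9.2456*n + 1.6129)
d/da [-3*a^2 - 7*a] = -6*a - 7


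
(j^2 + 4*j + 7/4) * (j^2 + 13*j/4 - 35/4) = j^4 + 29*j^3/4 + 6*j^2 - 469*j/16 - 245/16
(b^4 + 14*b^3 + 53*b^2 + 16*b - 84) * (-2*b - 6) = -2*b^5 - 34*b^4 - 190*b^3 - 350*b^2 + 72*b + 504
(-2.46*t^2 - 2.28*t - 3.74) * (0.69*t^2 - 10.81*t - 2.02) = -1.6974*t^4 + 25.0194*t^3 + 27.0354*t^2 + 45.035*t + 7.5548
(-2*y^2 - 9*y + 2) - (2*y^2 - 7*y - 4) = -4*y^2 - 2*y + 6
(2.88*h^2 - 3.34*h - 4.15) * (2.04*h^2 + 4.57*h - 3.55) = 5.8752*h^4 + 6.348*h^3 - 33.9538*h^2 - 7.1085*h + 14.7325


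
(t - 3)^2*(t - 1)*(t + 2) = t^4 - 5*t^3 + t^2 + 21*t - 18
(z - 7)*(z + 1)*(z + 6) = z^3 - 43*z - 42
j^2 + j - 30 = (j - 5)*(j + 6)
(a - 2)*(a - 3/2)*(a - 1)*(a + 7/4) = a^4 - 11*a^3/4 - 11*a^2/8 + 67*a/8 - 21/4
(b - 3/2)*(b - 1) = b^2 - 5*b/2 + 3/2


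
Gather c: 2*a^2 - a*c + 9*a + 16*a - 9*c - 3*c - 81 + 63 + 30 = 2*a^2 + 25*a + c*(-a - 12) + 12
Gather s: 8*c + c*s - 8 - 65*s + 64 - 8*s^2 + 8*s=8*c - 8*s^2 + s*(c - 57) + 56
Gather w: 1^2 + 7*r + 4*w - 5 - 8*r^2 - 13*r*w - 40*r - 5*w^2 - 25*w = -8*r^2 - 33*r - 5*w^2 + w*(-13*r - 21) - 4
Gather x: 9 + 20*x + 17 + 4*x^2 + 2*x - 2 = 4*x^2 + 22*x + 24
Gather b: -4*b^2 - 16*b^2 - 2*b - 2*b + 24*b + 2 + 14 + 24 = -20*b^2 + 20*b + 40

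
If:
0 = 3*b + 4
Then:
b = -4/3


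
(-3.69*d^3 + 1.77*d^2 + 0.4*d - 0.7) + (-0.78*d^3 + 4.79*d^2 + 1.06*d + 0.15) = -4.47*d^3 + 6.56*d^2 + 1.46*d - 0.55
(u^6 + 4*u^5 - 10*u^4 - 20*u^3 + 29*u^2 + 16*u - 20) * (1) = u^6 + 4*u^5 - 10*u^4 - 20*u^3 + 29*u^2 + 16*u - 20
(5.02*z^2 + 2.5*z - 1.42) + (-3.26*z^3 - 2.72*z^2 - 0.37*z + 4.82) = -3.26*z^3 + 2.3*z^2 + 2.13*z + 3.4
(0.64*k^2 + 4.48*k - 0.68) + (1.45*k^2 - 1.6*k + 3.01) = 2.09*k^2 + 2.88*k + 2.33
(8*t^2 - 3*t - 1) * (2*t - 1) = 16*t^3 - 14*t^2 + t + 1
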